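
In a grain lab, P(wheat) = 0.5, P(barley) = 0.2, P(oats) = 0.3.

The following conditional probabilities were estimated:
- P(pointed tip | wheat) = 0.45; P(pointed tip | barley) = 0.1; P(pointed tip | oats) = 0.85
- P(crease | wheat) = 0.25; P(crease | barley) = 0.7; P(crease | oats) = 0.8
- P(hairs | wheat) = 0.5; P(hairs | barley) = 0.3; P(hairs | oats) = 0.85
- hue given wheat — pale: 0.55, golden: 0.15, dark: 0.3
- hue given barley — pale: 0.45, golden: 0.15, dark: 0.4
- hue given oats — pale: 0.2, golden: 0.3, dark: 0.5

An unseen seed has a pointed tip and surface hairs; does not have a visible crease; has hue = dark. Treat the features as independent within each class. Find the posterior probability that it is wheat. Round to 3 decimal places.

0.531

wheat: 0.5 × 0.45 × (1−0.25) × 0.5 × 0.3 = 0.0253125
barley: 0.2 × 0.1 × (1−0.7) × 0.3 × 0.4 = 0.00072
oats: 0.3 × 0.85 × (1−0.8) × 0.85 × 0.5 = 0.021675
P(wheat | x) = 0.0253125 / 0.0477075 ≈ 0.531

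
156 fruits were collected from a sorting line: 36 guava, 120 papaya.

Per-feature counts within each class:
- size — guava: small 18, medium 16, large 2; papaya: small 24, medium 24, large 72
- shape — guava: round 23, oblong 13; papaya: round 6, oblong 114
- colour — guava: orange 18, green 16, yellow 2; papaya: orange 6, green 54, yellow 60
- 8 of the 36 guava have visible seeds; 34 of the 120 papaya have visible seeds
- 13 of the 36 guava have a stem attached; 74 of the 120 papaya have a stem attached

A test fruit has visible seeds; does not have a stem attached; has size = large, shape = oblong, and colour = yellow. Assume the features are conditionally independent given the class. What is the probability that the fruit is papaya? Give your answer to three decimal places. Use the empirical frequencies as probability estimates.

0.998

guava: (36/156) × (2/36) × (13/36) × (2/36) × (8/36) × (23/36) ≈ 0.0000365163
papaya: (120/156) × (72/120) × (114/120) × (60/120) × (34/120) × (46/120) ≈ 0.0238109
P(papaya | x) = 0.0238109 / 0.0238474163 ≈ 0.998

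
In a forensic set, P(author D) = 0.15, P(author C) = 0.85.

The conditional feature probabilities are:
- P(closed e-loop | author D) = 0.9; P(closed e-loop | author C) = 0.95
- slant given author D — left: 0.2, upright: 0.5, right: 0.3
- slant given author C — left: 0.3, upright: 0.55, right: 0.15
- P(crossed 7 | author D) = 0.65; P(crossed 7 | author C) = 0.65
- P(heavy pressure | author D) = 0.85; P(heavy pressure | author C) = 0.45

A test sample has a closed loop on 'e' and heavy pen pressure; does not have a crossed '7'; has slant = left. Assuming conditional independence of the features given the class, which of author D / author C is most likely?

author D: 0.15 × 0.9 × 0.2 × (1−0.65) × 0.85 = 0.0080325
author C: 0.85 × 0.95 × 0.3 × (1−0.65) × 0.45 = 0.038154375
Highest score → author C.

author C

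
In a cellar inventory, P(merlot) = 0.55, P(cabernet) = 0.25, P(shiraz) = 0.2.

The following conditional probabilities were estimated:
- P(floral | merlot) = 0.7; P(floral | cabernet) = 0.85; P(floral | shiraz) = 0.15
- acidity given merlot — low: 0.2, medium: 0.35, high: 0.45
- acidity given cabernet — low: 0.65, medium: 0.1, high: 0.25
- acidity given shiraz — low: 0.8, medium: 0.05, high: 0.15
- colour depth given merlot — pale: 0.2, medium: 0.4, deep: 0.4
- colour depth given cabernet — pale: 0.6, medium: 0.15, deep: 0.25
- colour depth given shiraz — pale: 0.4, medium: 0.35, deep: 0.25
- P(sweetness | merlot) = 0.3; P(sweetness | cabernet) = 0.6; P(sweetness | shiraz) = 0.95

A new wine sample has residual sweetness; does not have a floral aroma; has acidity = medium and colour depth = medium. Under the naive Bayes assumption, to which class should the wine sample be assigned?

merlot

merlot: 0.55 × (1−0.7) × 0.35 × 0.4 × 0.3 = 0.00693
cabernet: 0.25 × (1−0.85) × 0.1 × 0.15 × 0.6 = 0.0003375
shiraz: 0.2 × (1−0.15) × 0.05 × 0.35 × 0.95 = 0.00282625
Highest score → merlot.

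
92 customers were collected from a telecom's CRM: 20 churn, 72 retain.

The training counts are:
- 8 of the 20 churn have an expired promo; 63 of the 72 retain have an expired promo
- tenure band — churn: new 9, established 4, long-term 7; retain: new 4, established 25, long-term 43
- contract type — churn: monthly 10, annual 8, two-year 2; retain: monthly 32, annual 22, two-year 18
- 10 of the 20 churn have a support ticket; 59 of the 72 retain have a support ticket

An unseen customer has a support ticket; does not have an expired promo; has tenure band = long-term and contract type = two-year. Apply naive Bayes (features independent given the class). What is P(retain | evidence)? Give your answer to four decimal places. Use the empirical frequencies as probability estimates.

0.8398

churn: (20/92) × (12/20) × (7/20) × (2/20) × (10/20) ≈ 0.00228261
retain: (72/92) × (9/72) × (43/72) × (18/72) × (59/72) ≈ 0.0119688
P(retain | x) = 0.0119688 / 0.01425141 ≈ 0.8398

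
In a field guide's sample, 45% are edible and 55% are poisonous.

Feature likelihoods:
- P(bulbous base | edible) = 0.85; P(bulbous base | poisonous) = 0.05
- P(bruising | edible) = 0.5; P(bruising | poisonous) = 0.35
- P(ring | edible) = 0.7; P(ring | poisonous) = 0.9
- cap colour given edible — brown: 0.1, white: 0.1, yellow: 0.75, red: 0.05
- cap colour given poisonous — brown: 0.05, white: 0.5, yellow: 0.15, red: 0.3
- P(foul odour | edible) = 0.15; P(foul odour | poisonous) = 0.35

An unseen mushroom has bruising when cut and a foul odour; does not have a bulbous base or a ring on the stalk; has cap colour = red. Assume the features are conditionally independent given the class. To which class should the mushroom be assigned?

poisonous

edible: 0.45 × (1−0.85) × 0.5 × (1−0.7) × 0.05 × 0.15 = 0.0000759375
poisonous: 0.55 × (1−0.05) × 0.35 × (1−0.9) × 0.3 × 0.35 = 0.0019201875
Highest score → poisonous.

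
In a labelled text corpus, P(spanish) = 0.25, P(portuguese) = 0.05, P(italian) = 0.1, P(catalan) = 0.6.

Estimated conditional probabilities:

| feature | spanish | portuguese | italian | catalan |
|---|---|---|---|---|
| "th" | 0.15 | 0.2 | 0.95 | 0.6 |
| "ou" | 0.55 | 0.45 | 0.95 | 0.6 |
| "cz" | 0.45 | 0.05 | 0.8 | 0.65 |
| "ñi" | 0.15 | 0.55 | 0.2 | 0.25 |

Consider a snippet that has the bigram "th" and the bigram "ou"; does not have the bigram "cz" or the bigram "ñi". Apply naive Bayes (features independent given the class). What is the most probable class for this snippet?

spanish: 0.25 × 0.15 × 0.55 × (1−0.45) × (1−0.15) = 0.0096421875
portuguese: 0.05 × 0.2 × 0.45 × (1−0.05) × (1−0.55) = 0.00192375
italian: 0.1 × 0.95 × 0.95 × (1−0.8) × (1−0.2) = 0.01444
catalan: 0.6 × 0.6 × 0.6 × (1−0.65) × (1−0.25) = 0.0567
Highest score → catalan.

catalan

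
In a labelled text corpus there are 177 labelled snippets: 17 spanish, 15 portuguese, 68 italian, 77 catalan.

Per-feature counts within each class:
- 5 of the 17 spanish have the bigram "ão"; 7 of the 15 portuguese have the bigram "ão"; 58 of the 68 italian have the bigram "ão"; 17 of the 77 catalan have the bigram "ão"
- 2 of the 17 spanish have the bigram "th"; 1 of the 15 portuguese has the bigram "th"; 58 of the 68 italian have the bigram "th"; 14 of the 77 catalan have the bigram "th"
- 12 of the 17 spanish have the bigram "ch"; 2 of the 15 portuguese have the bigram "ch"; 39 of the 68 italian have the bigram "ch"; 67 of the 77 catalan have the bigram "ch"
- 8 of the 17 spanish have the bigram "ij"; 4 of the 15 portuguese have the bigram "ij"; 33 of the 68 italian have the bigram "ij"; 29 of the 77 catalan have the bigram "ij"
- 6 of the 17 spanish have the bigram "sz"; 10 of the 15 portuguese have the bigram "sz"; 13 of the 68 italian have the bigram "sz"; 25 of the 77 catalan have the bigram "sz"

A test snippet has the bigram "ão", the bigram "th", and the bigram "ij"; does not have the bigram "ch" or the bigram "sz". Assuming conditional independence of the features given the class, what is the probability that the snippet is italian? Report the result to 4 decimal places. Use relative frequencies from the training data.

spanish: (17/177) × (5/17) × (2/17) × (5/17) × (8/17) × (11/17) ≈ 0.000297635
portuguese: (15/177) × (7/15) × (1/15) × (13/15) × (4/15) × (5/15) ≈ 0.000203111
italian: (68/177) × (58/68) × (58/68) × (29/68) × (33/68) × (55/68) ≈ 0.0467866
catalan: (77/177) × (17/77) × (14/77) × (10/77) × (29/77) × (52/77) ≈ 0.000576822
P(italian | x) = 0.0467866 / 0.047864168 ≈ 0.9775

0.9775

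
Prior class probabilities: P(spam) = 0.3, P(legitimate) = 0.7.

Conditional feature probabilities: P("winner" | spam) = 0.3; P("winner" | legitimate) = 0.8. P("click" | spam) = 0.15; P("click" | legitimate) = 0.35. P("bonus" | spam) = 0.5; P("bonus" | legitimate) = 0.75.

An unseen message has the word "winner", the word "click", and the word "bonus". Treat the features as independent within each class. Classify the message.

legitimate

spam: 0.3 × 0.3 × 0.15 × 0.5 = 0.00675
legitimate: 0.7 × 0.8 × 0.35 × 0.75 = 0.147
Highest score → legitimate.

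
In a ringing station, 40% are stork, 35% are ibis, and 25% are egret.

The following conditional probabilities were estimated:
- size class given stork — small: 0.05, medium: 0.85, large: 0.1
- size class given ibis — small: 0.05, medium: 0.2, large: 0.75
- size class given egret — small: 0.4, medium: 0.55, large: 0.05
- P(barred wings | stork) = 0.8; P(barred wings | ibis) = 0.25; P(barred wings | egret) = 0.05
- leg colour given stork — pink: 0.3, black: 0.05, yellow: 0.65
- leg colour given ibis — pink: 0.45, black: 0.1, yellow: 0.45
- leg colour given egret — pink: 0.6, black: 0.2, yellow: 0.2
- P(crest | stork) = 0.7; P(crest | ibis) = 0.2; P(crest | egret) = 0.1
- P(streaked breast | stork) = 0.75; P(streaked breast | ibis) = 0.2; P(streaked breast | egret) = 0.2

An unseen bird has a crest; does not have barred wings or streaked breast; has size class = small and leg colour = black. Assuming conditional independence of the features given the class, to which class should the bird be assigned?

egret

stork: 0.4 × 0.05 × (1−0.8) × 0.05 × 0.7 × (1−0.75) = 0.000035
ibis: 0.35 × 0.05 × (1−0.25) × 0.1 × 0.2 × (1−0.2) = 0.00021
egret: 0.25 × 0.4 × (1−0.05) × 0.2 × 0.1 × (1−0.2) = 0.00152
Highest score → egret.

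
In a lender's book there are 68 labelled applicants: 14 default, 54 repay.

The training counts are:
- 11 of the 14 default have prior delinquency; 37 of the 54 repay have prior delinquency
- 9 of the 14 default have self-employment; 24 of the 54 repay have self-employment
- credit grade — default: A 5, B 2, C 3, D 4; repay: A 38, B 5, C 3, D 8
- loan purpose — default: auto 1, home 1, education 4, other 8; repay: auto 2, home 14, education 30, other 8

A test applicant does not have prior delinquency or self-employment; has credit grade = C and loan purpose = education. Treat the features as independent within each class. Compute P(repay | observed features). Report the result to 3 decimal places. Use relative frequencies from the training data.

0.816

default: (14/68) × (3/14) × (5/14) × (3/14) × (4/14) ≈ 0.000964672
repay: (54/68) × (17/54) × (30/54) × (3/54) × (30/54) ≈ 0.00428669
P(repay | x) = 0.00428669 / 0.005251362 ≈ 0.816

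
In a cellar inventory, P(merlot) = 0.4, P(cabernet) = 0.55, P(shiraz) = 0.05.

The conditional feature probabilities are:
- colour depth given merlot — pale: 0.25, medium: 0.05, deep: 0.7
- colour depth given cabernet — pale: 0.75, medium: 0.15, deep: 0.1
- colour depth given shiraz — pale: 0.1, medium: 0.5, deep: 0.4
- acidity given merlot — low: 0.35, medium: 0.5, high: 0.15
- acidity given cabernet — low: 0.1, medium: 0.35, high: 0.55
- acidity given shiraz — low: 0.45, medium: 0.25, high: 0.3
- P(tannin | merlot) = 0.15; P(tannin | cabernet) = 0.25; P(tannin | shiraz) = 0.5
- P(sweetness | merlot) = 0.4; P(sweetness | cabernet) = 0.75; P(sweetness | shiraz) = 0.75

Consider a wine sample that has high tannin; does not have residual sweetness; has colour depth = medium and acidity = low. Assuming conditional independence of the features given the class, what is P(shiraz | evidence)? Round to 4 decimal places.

0.5511

merlot: 0.4 × 0.05 × 0.35 × 0.15 × (1−0.4) = 0.00063
cabernet: 0.55 × 0.15 × 0.1 × 0.25 × (1−0.75) = 0.000515625
shiraz: 0.05 × 0.5 × 0.45 × 0.5 × (1−0.75) = 0.00140625
P(shiraz | x) = 0.00140625 / 0.002551875 ≈ 0.5511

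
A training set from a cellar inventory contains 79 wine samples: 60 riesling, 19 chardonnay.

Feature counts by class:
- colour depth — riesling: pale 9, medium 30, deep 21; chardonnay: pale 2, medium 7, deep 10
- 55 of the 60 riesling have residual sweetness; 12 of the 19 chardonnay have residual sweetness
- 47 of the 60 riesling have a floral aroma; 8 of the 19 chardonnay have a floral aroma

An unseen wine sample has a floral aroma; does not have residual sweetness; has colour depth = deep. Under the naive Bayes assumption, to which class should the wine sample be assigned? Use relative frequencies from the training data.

chardonnay

riesling: (60/79) × (21/60) × (5/60) × (47/60) ≈ 0.0173523
chardonnay: (19/79) × (10/19) × (7/19) × (8/19) ≈ 0.019636
Highest score → chardonnay.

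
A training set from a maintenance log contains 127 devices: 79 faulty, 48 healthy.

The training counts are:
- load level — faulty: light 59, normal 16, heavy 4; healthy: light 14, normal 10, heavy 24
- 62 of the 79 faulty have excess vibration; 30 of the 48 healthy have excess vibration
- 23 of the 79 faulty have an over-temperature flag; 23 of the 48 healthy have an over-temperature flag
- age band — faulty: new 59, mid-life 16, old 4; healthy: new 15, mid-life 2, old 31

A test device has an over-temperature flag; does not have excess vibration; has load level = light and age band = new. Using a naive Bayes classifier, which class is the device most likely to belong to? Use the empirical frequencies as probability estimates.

faulty

faulty: (79/127) × (59/79) × (17/79) × (23/79) × (59/79) ≈ 0.0217368
healthy: (48/127) × (14/48) × (18/48) × (23/48) × (15/48) ≈ 0.00619002
Highest score → faulty.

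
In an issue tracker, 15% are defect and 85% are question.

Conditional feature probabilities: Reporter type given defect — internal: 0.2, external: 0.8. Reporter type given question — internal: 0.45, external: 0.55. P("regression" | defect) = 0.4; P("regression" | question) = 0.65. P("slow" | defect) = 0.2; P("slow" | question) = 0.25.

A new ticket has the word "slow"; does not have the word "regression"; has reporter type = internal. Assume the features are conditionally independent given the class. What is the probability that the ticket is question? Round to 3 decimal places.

0.903

defect: 0.15 × 0.2 × (1−0.4) × 0.2 = 0.0036
question: 0.85 × 0.45 × (1−0.65) × 0.25 = 0.03346875
P(question | x) = 0.03346875 / 0.03706875 ≈ 0.903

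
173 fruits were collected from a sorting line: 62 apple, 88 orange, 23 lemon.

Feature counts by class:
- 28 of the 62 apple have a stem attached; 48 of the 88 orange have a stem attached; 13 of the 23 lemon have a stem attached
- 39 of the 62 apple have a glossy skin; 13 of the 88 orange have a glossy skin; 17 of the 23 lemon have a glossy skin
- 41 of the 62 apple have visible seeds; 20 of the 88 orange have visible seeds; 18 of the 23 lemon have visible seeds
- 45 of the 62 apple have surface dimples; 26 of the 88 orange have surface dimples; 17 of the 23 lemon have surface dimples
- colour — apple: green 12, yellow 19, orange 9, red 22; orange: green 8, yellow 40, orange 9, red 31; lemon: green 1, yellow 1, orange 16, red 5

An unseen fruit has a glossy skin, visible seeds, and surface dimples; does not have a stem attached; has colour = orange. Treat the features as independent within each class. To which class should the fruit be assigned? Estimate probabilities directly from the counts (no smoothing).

apple: (62/173) × (34/62) × (39/62) × (41/62) × (45/62) × (9/62) ≈ 0.0086133
orange: (88/173) × (40/88) × (13/88) × (20/88) × (26/88) × (9/88) ≈ 0.00023457
lemon: (23/173) × (10/23) × (17/23) × (18/23) × (17/23) × (16/23) ≈ 0.0171923
Highest score → lemon.

lemon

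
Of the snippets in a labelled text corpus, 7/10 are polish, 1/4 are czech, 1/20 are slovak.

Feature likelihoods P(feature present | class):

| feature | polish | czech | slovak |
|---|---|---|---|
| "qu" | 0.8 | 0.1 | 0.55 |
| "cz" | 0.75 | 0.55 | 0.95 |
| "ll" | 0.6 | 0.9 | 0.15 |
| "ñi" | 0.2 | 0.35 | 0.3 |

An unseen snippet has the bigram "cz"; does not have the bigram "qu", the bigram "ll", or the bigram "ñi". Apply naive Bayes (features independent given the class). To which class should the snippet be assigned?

polish: 0.7 × (1−0.8) × 0.75 × (1−0.6) × (1−0.2) = 0.0336
czech: 0.25 × (1−0.1) × 0.55 × (1−0.9) × (1−0.35) = 0.00804375
slovak: 0.05 × (1−0.55) × 0.95 × (1−0.15) × (1−0.3) = 0.012718125
Highest score → polish.

polish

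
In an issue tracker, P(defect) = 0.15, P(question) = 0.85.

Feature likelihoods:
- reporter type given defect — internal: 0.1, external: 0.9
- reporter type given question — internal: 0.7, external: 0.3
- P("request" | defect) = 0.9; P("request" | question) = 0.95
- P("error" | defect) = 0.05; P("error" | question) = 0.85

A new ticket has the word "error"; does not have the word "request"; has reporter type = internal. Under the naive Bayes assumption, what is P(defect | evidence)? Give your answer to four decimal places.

0.0030

defect: 0.15 × 0.1 × (1−0.9) × 0.05 = 0.000075
question: 0.85 × 0.7 × (1−0.95) × 0.85 = 0.0252875
P(defect | x) = 0.000075 / 0.0253625 ≈ 0.0030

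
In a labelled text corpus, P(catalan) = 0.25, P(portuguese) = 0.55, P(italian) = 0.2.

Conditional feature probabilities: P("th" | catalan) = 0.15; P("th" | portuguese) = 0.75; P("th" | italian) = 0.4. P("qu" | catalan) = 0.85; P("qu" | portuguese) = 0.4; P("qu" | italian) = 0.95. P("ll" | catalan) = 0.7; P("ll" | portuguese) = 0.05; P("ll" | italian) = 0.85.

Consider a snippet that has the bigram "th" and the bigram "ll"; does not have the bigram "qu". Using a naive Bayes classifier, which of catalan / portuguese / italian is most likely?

catalan: 0.25 × 0.15 × (1−0.85) × 0.7 = 0.0039375
portuguese: 0.55 × 0.75 × (1−0.4) × 0.05 = 0.012375
italian: 0.2 × 0.4 × (1−0.95) × 0.85 = 0.0034
Highest score → portuguese.

portuguese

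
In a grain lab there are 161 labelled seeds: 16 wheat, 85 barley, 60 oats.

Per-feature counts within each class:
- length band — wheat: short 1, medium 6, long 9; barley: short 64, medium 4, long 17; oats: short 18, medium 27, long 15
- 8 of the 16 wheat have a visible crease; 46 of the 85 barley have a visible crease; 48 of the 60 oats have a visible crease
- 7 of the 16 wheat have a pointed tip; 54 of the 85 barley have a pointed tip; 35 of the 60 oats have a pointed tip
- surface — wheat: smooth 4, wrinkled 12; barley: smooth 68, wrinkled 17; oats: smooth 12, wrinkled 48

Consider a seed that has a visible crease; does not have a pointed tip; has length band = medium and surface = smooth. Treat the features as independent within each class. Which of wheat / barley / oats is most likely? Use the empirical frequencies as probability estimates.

wheat: (16/161) × (6/16) × (8/16) × (9/16) × (4/16) ≈ 0.00262034
barley: (85/161) × (4/85) × (46/85) × (31/85) × (68/85) ≈ 0.00392289
oats: (60/161) × (27/60) × (48/60) × (25/60) × (12/60) ≈ 0.0111801
Highest score → oats.

oats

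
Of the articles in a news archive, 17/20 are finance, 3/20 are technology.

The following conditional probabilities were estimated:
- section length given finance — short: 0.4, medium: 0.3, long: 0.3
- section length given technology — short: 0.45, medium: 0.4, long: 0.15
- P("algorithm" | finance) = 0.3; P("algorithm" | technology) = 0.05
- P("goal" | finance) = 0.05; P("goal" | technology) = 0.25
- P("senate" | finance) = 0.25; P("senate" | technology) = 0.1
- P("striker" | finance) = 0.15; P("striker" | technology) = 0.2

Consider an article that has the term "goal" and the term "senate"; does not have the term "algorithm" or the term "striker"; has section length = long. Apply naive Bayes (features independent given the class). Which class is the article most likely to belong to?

finance

finance: 0.85 × 0.3 × (1−0.3) × 0.05 × 0.25 × (1−0.15) = 0.0018965625
technology: 0.15 × 0.15 × (1−0.05) × 0.25 × 0.1 × (1−0.2) = 0.0004275
Highest score → finance.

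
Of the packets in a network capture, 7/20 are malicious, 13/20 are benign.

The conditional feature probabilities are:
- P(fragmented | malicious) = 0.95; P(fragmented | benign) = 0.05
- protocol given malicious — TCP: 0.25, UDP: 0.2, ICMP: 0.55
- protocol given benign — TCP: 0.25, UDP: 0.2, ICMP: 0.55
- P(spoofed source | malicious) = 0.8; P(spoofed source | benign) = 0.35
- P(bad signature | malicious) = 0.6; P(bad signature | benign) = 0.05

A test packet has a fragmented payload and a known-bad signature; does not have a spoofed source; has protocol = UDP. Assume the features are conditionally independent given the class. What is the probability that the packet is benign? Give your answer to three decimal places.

0.026

malicious: 0.35 × 0.95 × 0.2 × (1−0.8) × 0.6 = 0.00798
benign: 0.65 × 0.05 × 0.2 × (1−0.35) × 0.05 = 0.00021125
P(benign | x) = 0.00021125 / 0.00819125 ≈ 0.026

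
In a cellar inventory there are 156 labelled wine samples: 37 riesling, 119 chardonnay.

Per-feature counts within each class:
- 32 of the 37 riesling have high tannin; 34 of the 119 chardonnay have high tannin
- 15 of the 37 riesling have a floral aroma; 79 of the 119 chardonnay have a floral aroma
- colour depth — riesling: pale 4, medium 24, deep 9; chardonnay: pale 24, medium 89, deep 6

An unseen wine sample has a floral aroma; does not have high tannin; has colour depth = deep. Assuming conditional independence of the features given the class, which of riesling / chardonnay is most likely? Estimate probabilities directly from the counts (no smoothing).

chardonnay

riesling: (37/156) × (5/37) × (15/37) × (9/37) ≈ 0.00316065
chardonnay: (119/156) × (85/119) × (79/119) × (6/119) ≈ 0.0182381
Highest score → chardonnay.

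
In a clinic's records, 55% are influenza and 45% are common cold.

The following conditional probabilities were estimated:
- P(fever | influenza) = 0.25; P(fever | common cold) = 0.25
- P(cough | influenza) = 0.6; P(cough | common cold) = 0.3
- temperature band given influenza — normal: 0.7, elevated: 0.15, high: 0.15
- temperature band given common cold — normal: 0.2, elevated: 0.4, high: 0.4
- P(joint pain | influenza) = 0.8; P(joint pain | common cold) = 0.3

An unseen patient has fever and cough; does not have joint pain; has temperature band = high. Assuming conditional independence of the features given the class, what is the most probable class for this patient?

common cold

influenza: 0.55 × 0.25 × 0.6 × 0.15 × (1−0.8) = 0.002475
common cold: 0.45 × 0.25 × 0.3 × 0.4 × (1−0.3) = 0.00945
Highest score → common cold.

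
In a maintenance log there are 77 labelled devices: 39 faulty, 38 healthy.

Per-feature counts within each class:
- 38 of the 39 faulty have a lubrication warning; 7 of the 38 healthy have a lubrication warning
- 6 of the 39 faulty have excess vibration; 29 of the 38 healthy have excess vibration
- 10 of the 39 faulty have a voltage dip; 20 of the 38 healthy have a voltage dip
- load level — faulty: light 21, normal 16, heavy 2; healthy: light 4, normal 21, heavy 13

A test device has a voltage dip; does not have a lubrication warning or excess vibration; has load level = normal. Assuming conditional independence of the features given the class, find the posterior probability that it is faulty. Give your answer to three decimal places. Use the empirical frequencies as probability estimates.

0.040

faulty: (39/77) × (1/39) × (33/39) × (10/39) × (16/39) ≈ 0.00115598
healthy: (38/77) × (31/38) × (9/38) × (20/38) × (21/38) ≈ 0.027734
P(faulty | x) = 0.00115598 / 0.02888998 ≈ 0.040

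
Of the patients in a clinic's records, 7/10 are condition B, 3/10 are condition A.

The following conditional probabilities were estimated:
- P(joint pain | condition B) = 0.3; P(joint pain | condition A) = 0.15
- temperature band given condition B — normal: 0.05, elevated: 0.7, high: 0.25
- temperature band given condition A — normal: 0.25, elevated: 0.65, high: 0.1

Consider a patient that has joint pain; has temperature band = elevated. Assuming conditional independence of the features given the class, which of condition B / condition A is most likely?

condition B

condition B: 0.7 × 0.3 × 0.7 = 0.147
condition A: 0.3 × 0.15 × 0.65 = 0.02925
Highest score → condition B.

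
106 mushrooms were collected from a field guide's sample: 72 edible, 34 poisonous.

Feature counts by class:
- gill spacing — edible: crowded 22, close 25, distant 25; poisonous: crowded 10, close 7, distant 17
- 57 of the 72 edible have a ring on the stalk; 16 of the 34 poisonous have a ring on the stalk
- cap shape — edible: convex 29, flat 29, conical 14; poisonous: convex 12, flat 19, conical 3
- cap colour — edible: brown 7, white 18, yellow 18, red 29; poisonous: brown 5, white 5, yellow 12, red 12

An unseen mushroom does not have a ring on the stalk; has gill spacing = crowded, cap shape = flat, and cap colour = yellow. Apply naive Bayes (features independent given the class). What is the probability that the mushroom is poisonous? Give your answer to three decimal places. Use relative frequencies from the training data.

0.693

edible: (72/106) × (22/72) × (15/72) × (29/72) × (18/72) ≈ 0.00435393
poisonous: (34/106) × (10/34) × (18/34) × (19/34) × (12/34) ≈ 0.00985065
P(poisonous | x) = 0.00985065 / 0.01420458 ≈ 0.693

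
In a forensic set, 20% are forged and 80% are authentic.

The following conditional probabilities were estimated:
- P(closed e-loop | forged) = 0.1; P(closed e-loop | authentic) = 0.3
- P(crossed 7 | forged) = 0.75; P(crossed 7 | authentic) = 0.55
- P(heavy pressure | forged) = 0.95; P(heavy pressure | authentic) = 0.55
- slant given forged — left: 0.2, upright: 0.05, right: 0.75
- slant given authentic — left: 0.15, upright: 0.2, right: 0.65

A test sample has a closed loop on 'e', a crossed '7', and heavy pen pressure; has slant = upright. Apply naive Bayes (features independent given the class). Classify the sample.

authentic

forged: 0.2 × 0.1 × 0.75 × 0.95 × 0.05 = 0.0007125
authentic: 0.8 × 0.3 × 0.55 × 0.55 × 0.2 = 0.01452
Highest score → authentic.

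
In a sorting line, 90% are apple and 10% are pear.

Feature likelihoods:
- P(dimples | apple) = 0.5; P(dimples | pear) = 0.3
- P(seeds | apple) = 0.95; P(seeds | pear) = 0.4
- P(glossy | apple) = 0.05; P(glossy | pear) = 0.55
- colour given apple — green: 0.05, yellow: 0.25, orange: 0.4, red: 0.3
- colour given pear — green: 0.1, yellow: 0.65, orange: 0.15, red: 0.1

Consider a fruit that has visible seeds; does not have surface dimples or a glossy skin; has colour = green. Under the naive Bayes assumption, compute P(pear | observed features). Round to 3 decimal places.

apple: 0.9 × (1−0.5) × 0.95 × (1−0.05) × 0.05 = 0.02030625
pear: 0.1 × (1−0.3) × 0.4 × (1−0.55) × 0.1 = 0.00126
P(pear | x) = 0.00126 / 0.02156625 ≈ 0.058

0.058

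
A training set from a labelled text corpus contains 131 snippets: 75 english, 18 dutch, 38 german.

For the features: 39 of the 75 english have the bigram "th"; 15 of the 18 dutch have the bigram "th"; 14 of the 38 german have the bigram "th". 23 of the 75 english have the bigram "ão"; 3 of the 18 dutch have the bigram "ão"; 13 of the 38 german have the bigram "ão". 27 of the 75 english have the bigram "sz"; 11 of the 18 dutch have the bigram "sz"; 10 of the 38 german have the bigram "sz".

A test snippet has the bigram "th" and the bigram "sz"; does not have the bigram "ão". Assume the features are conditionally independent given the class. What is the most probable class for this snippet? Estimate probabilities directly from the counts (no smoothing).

english: (75/131) × (39/75) × (52/75) × (27/75) ≈ 0.0743084
dutch: (18/131) × (15/18) × (15/18) × (11/18) ≈ 0.0583121
german: (38/131) × (14/38) × (25/38) × (10/38) ≈ 0.0185025
Highest score → english.

english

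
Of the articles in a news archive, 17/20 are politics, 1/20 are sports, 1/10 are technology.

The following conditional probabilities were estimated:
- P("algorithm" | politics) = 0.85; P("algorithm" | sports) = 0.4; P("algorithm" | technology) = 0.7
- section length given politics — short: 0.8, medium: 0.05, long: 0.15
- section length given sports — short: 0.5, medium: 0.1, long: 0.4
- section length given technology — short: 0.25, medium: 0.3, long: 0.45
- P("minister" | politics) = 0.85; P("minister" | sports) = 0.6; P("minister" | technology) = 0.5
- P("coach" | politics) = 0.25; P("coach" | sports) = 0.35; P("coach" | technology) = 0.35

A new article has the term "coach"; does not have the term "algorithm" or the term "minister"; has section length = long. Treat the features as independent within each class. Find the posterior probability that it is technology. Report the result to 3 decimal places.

politics: 0.85 × (1−0.85) × 0.15 × (1−0.85) × 0.25 = 0.0007171875
sports: 0.05 × (1−0.4) × 0.4 × (1−0.6) × 0.35 = 0.00168
technology: 0.1 × (1−0.7) × 0.45 × (1−0.5) × 0.35 = 0.0023625
P(technology | x) = 0.0023625 / 0.0047596875 ≈ 0.496

0.496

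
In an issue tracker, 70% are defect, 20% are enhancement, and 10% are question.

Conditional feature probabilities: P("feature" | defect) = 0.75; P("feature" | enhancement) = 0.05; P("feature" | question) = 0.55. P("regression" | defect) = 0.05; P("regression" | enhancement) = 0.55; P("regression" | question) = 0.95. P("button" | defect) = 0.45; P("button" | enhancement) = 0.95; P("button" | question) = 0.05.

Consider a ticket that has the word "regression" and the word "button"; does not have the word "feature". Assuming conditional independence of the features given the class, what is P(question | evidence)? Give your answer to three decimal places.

defect: 0.7 × (1−0.75) × 0.05 × 0.45 = 0.0039375
enhancement: 0.2 × (1−0.05) × 0.55 × 0.95 = 0.099275
question: 0.1 × (1−0.55) × 0.95 × 0.05 = 0.0021375
P(question | x) = 0.0021375 / 0.10535 ≈ 0.020

0.020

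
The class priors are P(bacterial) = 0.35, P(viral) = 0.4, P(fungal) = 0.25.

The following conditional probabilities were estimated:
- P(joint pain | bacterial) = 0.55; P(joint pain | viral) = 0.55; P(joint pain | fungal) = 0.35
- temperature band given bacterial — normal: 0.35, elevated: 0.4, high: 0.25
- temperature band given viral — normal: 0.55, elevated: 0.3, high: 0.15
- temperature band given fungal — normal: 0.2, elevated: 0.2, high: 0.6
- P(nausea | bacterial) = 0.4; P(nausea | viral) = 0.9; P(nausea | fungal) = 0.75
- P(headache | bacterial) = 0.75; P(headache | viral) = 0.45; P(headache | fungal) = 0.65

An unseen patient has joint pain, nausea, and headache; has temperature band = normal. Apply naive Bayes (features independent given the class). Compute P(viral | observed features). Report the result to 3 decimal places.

0.630

bacterial: 0.35 × 0.55 × 0.35 × 0.4 × 0.75 = 0.0202125
viral: 0.4 × 0.55 × 0.55 × 0.9 × 0.45 = 0.049005
fungal: 0.25 × 0.35 × 0.2 × 0.75 × 0.65 = 0.00853125
P(viral | x) = 0.049005 / 0.07774875 ≈ 0.630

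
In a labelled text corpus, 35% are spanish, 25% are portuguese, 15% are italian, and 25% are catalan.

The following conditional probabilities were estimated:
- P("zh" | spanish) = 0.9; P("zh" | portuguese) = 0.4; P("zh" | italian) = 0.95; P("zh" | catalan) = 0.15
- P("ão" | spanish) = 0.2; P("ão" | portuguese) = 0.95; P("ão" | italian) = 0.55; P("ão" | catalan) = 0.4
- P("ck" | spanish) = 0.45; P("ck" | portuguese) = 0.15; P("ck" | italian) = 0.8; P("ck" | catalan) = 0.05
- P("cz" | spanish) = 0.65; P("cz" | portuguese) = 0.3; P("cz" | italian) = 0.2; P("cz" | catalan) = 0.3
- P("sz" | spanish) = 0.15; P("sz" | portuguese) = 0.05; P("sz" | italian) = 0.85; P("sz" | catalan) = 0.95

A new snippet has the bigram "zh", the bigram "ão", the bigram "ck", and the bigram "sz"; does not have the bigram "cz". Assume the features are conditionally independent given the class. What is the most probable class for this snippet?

italian

spanish: 0.35 × 0.9 × 0.2 × 0.45 × (1−0.65) × 0.15 = 0.001488375
portuguese: 0.25 × 0.4 × 0.95 × 0.15 × (1−0.3) × 0.05 = 0.00049875
italian: 0.15 × 0.95 × 0.55 × 0.8 × (1−0.2) × 0.85 = 0.042636
catalan: 0.25 × 0.15 × 0.4 × 0.05 × (1−0.3) × 0.95 = 0.00049875
Highest score → italian.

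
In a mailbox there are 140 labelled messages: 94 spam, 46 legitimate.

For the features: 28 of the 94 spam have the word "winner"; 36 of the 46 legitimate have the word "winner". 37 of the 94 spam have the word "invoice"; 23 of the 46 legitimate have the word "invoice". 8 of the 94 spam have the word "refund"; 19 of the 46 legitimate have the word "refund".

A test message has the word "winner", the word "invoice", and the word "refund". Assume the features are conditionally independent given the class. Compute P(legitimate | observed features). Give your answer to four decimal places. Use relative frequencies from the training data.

0.8880

spam: (94/140) × (28/94) × (37/94) × (8/94) ≈ 0.00669986
legitimate: (46/140) × (36/46) × (23/46) × (19/46) ≈ 0.0531056
P(legitimate | x) = 0.0531056 / 0.05980546 ≈ 0.8880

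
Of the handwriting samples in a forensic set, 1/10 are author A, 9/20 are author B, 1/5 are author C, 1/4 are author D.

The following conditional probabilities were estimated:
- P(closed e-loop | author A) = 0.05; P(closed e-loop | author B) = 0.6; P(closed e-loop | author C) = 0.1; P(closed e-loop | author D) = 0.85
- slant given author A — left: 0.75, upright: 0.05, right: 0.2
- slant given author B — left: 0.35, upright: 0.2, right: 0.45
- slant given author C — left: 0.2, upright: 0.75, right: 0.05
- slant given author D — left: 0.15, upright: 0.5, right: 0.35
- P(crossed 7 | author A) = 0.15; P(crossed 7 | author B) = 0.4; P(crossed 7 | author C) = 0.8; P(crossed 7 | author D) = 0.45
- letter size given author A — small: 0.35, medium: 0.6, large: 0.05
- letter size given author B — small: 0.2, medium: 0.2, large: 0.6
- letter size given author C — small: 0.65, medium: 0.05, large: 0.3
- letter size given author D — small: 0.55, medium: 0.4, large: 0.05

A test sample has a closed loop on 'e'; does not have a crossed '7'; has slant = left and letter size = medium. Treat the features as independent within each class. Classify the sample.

author B

author A: 0.1 × 0.05 × 0.75 × (1−0.15) × 0.6 = 0.0019125
author B: 0.45 × 0.6 × 0.35 × (1−0.4) × 0.2 = 0.01134
author C: 0.2 × 0.1 × 0.2 × (1−0.8) × 0.05 = 0.00004
author D: 0.25 × 0.85 × 0.15 × (1−0.45) × 0.4 = 0.0070125
Highest score → author B.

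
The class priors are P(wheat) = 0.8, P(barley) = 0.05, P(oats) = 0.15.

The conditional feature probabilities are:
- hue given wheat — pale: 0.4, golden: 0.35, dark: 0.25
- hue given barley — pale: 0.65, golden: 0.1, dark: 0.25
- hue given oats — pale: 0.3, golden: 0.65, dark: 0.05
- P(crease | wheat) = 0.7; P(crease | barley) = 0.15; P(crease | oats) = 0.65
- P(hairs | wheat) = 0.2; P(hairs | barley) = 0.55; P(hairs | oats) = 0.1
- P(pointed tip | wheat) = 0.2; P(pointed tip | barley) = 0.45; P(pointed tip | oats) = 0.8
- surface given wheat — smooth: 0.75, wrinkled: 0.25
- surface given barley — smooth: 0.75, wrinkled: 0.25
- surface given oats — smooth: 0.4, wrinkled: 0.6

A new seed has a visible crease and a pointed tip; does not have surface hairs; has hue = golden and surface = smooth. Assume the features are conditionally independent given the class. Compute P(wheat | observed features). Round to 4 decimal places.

wheat: 0.8 × 0.35 × 0.7 × (1−0.2) × 0.2 × 0.75 = 0.02352
barley: 0.05 × 0.1 × 0.15 × (1−0.55) × 0.45 × 0.75 = 0.00011390625
oats: 0.15 × 0.65 × 0.65 × (1−0.1) × 0.8 × 0.4 = 0.018252
P(wheat | x) = 0.02352 / 0.04188590625 ≈ 0.5615

0.5615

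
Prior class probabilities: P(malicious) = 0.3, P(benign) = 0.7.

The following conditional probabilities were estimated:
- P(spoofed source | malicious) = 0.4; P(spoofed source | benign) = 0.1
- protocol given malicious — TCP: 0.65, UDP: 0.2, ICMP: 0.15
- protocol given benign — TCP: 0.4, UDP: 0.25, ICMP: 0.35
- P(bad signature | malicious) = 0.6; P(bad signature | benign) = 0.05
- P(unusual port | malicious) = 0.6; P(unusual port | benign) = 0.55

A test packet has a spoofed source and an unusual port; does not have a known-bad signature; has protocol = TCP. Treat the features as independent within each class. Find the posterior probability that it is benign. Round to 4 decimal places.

malicious: 0.3 × 0.4 × 0.65 × (1−0.6) × 0.6 = 0.01872
benign: 0.7 × 0.1 × 0.4 × (1−0.05) × 0.55 = 0.01463
P(benign | x) = 0.01463 / 0.03335 ≈ 0.4387

0.4387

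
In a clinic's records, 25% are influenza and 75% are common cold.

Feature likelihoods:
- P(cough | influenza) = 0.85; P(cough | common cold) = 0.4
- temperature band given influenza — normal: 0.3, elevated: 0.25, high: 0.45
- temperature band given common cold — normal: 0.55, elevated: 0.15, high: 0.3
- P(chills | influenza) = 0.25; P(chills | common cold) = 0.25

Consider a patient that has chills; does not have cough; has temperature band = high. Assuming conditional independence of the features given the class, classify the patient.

influenza: 0.25 × (1−0.85) × 0.45 × 0.25 = 0.00421875
common cold: 0.75 × (1−0.4) × 0.3 × 0.25 = 0.03375
Highest score → common cold.

common cold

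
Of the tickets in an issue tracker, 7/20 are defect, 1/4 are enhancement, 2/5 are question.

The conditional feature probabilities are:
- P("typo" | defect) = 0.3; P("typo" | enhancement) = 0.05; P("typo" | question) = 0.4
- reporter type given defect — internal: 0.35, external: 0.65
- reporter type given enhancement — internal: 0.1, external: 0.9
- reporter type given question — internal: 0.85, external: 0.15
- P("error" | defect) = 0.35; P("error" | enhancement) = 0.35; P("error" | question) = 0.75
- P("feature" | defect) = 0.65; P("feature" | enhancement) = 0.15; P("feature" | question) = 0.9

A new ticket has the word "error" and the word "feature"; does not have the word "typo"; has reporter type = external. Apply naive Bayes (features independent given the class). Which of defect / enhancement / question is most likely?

defect

defect: 0.35 × (1−0.3) × 0.65 × 0.35 × 0.65 = 0.036229375
enhancement: 0.25 × (1−0.05) × 0.9 × 0.35 × 0.15 = 0.011221875
question: 0.4 × (1−0.4) × 0.15 × 0.75 × 0.9 = 0.0243
Highest score → defect.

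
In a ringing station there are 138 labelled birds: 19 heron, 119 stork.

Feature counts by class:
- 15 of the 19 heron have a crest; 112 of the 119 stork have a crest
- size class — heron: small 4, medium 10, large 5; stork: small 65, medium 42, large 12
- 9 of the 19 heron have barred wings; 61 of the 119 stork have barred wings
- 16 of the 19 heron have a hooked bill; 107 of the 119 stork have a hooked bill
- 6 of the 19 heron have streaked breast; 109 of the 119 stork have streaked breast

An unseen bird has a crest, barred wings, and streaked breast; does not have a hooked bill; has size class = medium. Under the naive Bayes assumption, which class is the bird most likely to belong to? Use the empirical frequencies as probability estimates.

stork

heron: (19/138) × (15/19) × (10/19) × (9/19) × (3/19) × (6/19) ≈ 0.00135118
stork: (119/138) × (112/119) × (42/119) × (61/119) × (12/119) × (109/119) ≈ 0.0135624
Highest score → stork.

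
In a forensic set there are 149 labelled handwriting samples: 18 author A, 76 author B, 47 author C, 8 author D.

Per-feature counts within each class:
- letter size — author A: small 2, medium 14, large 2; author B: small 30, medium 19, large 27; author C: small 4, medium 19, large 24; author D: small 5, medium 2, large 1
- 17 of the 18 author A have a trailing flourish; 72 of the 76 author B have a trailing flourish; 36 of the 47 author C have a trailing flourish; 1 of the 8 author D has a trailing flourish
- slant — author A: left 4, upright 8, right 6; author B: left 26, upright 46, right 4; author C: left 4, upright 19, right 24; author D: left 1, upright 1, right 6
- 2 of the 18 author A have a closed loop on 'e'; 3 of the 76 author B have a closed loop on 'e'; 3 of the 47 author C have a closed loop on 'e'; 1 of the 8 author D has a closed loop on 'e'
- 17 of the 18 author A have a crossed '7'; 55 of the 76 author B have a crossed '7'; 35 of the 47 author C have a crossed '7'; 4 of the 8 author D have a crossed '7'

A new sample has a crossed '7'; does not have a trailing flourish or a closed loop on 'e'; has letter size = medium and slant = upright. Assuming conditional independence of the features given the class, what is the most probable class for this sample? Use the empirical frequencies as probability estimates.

author A: (18/149) × (14/18) × (1/18) × (8/18) × (16/18) × (17/18) ≈ 0.00194765
author B: (76/149) × (19/76) × (4/76) × (46/76) × (73/76) × (55/76) ≈ 0.00282369
author C: (47/149) × (19/47) × (11/47) × (19/47) × (44/47) × (35/47) ≈ 0.00841091
author D: (8/149) × (2/8) × (7/8) × (1/8) × (7/8) × (4/8) ≈ 0.000642303
Highest score → author C.

author C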